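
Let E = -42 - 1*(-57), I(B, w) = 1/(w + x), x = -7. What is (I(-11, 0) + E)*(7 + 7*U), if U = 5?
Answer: 624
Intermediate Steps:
I(B, w) = 1/(-7 + w) (I(B, w) = 1/(w - 7) = 1/(-7 + w))
E = 15 (E = -42 + 57 = 15)
(I(-11, 0) + E)*(7 + 7*U) = (1/(-7 + 0) + 15)*(7 + 7*5) = (1/(-7) + 15)*(7 + 35) = (-1/7 + 15)*42 = (104/7)*42 = 624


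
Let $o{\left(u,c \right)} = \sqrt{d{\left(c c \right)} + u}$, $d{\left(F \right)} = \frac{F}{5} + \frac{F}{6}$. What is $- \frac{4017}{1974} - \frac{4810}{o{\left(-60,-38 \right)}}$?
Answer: $- \frac{1339}{658} - \frac{2405 \sqrt{105630}}{3521} \approx -224.03$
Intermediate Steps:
$d{\left(F \right)} = \frac{11 F}{30}$ ($d{\left(F \right)} = F \frac{1}{5} + F \frac{1}{6} = \frac{F}{5} + \frac{F}{6} = \frac{11 F}{30}$)
$o{\left(u,c \right)} = \sqrt{u + \frac{11 c^{2}}{30}}$ ($o{\left(u,c \right)} = \sqrt{\frac{11 c c}{30} + u} = \sqrt{\frac{11 c^{2}}{30} + u} = \sqrt{u + \frac{11 c^{2}}{30}}$)
$- \frac{4017}{1974} - \frac{4810}{o{\left(-60,-38 \right)}} = - \frac{4017}{1974} - \frac{4810}{\frac{1}{30} \sqrt{330 \left(-38\right)^{2} + 900 \left(-60\right)}} = \left(-4017\right) \frac{1}{1974} - \frac{4810}{\frac{1}{30} \sqrt{330 \cdot 1444 - 54000}} = - \frac{1339}{658} - \frac{4810}{\frac{1}{30} \sqrt{476520 - 54000}} = - \frac{1339}{658} - \frac{4810}{\frac{1}{30} \sqrt{422520}} = - \frac{1339}{658} - \frac{4810}{\frac{1}{30} \cdot 2 \sqrt{105630}} = - \frac{1339}{658} - \frac{4810}{\frac{1}{15} \sqrt{105630}} = - \frac{1339}{658} - 4810 \frac{\sqrt{105630}}{7042} = - \frac{1339}{658} - \frac{2405 \sqrt{105630}}{3521}$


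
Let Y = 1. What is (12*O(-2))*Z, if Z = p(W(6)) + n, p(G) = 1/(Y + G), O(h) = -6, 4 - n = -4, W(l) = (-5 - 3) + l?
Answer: -504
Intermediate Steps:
W(l) = -8 + l
n = 8 (n = 4 - 1*(-4) = 4 + 4 = 8)
p(G) = 1/(1 + G)
Z = 7 (Z = 1/(1 + (-8 + 6)) + 8 = 1/(1 - 2) + 8 = 1/(-1) + 8 = -1 + 8 = 7)
(12*O(-2))*Z = (12*(-6))*7 = -72*7 = -504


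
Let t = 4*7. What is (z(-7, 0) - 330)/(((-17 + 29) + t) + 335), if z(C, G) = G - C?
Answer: -323/375 ≈ -0.86133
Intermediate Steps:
t = 28
(z(-7, 0) - 330)/(((-17 + 29) + t) + 335) = ((0 - 1*(-7)) - 330)/(((-17 + 29) + 28) + 335) = ((0 + 7) - 330)/((12 + 28) + 335) = (7 - 330)/(40 + 335) = -323/375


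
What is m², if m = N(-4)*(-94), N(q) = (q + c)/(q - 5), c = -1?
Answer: 220900/81 ≈ 2727.2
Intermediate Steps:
N(q) = (-1 + q)/(-5 + q) (N(q) = (q - 1)/(q - 5) = (-1 + q)/(-5 + q))
m = -470/9 (m = ((-1 - 4)/(-5 - 4))*(-94) = (-5/(-9))*(-94) = -⅑*(-5)*(-94) = (5/9)*(-94) = -470/9 ≈ -52.222)
m² = (-470/9)² = 220900/81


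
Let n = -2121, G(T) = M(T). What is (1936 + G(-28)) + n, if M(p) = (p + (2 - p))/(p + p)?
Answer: -5181/28 ≈ -185.04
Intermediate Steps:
M(p) = 1/p (M(p) = 2/((2*p)) = 2*(1/(2*p)) = 1/p)
G(T) = 1/T
(1936 + G(-28)) + n = (1936 + 1/(-28)) - 2121 = (1936 - 1/28) - 2121 = 54207/28 - 2121 = -5181/28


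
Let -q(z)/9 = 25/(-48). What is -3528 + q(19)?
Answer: -56373/16 ≈ -3523.3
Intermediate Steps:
q(z) = 75/16 (q(z) = -225/(-48) = -225*(-1)/48 = -9*(-25/48) = 75/16)
-3528 + q(19) = -3528 + 75/16 = -56373/16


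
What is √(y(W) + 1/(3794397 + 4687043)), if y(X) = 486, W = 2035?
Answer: √2185020293915690/2120360 ≈ 22.045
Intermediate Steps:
√(y(W) + 1/(3794397 + 4687043)) = √(486 + 1/(3794397 + 4687043)) = √(486 + 1/8481440) = √(4121979841/8481440) = √2185020293915690/2120360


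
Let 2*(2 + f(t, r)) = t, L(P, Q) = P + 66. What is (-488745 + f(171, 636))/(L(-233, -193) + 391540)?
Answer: -977323/782746 ≈ -1.2486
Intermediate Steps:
L(P, Q) = 66 + P
f(t, r) = -2 + t/2
(-488745 + f(171, 636))/(L(-233, -193) + 391540) = (-488745 + (-2 + (½)*171))/((66 - 233) + 391540) = (-488745 + (-2 + 171/2))/(-167 + 391540) = (-488745 + 167/2)/391373 = -977323/2*1/391373 = -977323/782746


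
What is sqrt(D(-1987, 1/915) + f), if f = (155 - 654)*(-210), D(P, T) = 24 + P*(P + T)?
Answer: sqrt(3393256874070)/915 ≈ 2013.2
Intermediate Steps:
f = 104790 (f = -499*(-210) = 104790)
sqrt(D(-1987, 1/915) + f) = sqrt((24 + (-1987)**2 - 1987/915) + 104790) = sqrt((24 + 3948169 - 1987*1/915) + 104790) = sqrt((24 + 3948169 - 1987/915) + 104790) = sqrt(3612594608/915 + 104790) = sqrt(3708477458/915) = sqrt(3393256874070)/915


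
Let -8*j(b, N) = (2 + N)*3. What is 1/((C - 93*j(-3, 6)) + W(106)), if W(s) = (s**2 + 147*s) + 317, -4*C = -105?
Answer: 4/109761 ≈ 3.6443e-5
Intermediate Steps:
C = 105/4 (C = -1/4*(-105) = 105/4 ≈ 26.250)
j(b, N) = -3/4 - 3*N/8 (j(b, N) = -(2 + N)*3/8 = -(6 + 3*N)/8 = -3/4 - 3*N/8)
W(s) = 317 + s**2 + 147*s
1/((C - 93*j(-3, 6)) + W(106)) = 1/((105/4 - 93*(-3/4 - 3/8*6)) + (317 + 106**2 + 147*106)) = 1/((105/4 - 93*(-3/4 - 9/4)) + (317 + 11236 + 15582)) = 1/((105/4 - 93*(-3)) + 27135) = 1/((105/4 + 279) + 27135) = 1/(1221/4 + 27135) = 1/(109761/4) = 4/109761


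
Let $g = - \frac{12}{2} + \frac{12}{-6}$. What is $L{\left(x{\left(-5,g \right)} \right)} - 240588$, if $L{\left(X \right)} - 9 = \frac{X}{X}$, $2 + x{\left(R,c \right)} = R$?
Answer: $-240578$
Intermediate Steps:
$g = -8$ ($g = \left(-12\right) \frac{1}{2} + 12 \left(- \frac{1}{6}\right) = -6 - 2 = -8$)
$x{\left(R,c \right)} = -2 + R$
$L{\left(X \right)} = 10$ ($L{\left(X \right)} = 9 + \frac{X}{X} = 9 + 1 = 10$)
$L{\left(x{\left(-5,g \right)} \right)} - 240588 = 10 - 240588 = -240578$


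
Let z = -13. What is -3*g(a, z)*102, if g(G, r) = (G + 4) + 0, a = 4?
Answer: -2448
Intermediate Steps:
g(G, r) = 4 + G (g(G, r) = (4 + G) + 0 = 4 + G)
-3*g(a, z)*102 = -3*(4 + 4)*102 = -3*8*102 = -24*102 = -2448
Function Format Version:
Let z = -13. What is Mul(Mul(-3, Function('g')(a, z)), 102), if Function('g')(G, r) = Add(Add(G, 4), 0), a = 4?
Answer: -2448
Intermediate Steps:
Function('g')(G, r) = Add(4, G) (Function('g')(G, r) = Add(Add(4, G), 0) = Add(4, G))
Mul(Mul(-3, Function('g')(a, z)), 102) = Mul(Mul(-3, Add(4, 4)), 102) = Mul(Mul(-3, 8), 102) = Mul(-24, 102) = -2448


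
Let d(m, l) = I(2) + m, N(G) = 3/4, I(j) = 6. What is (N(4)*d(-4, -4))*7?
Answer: 21/2 ≈ 10.500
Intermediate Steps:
N(G) = ¾ (N(G) = 3*(¼) = ¾)
d(m, l) = 6 + m
(N(4)*d(-4, -4))*7 = (3*(6 - 4)/4)*7 = ((¾)*2)*7 = (3/2)*7 = 21/2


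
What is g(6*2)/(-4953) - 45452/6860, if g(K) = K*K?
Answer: -18842633/2831465 ≈ -6.6547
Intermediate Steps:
g(K) = K²
g(6*2)/(-4953) - 45452/6860 = (6*2)²/(-4953) - 45452/6860 = 12²*(-1/4953) - 45452*1/6860 = 144*(-1/4953) - 11363/1715 = -48/1651 - 11363/1715 = -18842633/2831465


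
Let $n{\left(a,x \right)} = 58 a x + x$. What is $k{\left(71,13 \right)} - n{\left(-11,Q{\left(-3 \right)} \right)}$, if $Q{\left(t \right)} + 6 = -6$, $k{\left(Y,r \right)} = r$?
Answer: $-7631$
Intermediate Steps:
$Q{\left(t \right)} = -12$ ($Q{\left(t \right)} = -6 - 6 = -12$)
$n{\left(a,x \right)} = x + 58 a x$ ($n{\left(a,x \right)} = 58 a x + x = x + 58 a x$)
$k{\left(71,13 \right)} - n{\left(-11,Q{\left(-3 \right)} \right)} = 13 - - 12 \left(1 + 58 \left(-11\right)\right) = 13 - - 12 \left(1 - 638\right) = 13 - \left(-12\right) \left(-637\right) = 13 - 7644 = -7631$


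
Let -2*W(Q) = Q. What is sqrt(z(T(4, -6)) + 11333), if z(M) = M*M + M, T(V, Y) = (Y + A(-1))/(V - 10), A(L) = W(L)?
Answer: sqrt(1632205)/12 ≈ 106.46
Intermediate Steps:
W(Q) = -Q/2
A(L) = -L/2
T(V, Y) = (1/2 + Y)/(-10 + V) (T(V, Y) = (Y - 1/2*(-1))/(V - 10) = (Y + 1/2)/(-10 + V) = (1/2 + Y)/(-10 + V))
z(M) = M + M**2 (z(M) = M**2 + M = M + M**2)
sqrt(z(T(4, -6)) + 11333) = sqrt(((1/2 - 6)/(-10 + 4))*(1 + (1/2 - 6)/(-10 + 4)) + 11333) = sqrt((-11/2/(-6))*(1 - 11/2/(-6)) + 11333) = sqrt((-1/6*(-11/2))*(1 - 1/6*(-11/2)) + 11333) = sqrt(11*(1 + 11/12)/12 + 11333) = sqrt((11/12)*(23/12) + 11333) = sqrt(253/144 + 11333) = sqrt(1632205/144) = sqrt(1632205)/12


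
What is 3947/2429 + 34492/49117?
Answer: 277645867/119305193 ≈ 2.3272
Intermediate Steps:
3947/2429 + 34492/49117 = 277645867/119305193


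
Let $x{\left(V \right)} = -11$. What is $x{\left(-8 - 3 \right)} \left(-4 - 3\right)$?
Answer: $77$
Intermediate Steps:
$x{\left(-8 - 3 \right)} \left(-4 - 3\right) = - 11 \left(-4 - 3\right) = \left(-11\right) \left(-7\right) = 77$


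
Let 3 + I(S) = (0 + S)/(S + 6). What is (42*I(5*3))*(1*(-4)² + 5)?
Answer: -2016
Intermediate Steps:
I(S) = -3 + S/(6 + S) (I(S) = -3 + (0 + S)/(S + 6) = -3 + S/(6 + S))
(42*I(5*3))*(1*(-4)² + 5) = (42*(2*(-9 - 5*3)/(6 + 5*3)))*(1*(-4)² + 5) = (42*(2*(-9 - 1*15)/(6 + 15)))*(1*16 + 5) = (42*(2*(-9 - 15)/21))*(16 + 5) = (42*(2*(1/21)*(-24)))*21 = (42*(-16/7))*21 = -96*21 = -2016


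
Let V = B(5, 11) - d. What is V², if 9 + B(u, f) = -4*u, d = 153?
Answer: 33124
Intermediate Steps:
B(u, f) = -9 - 4*u
V = -182 (V = (-9 - 4*5) - 1*153 = (-9 - 20) - 153 = -29 - 153 = -182)
V² = (-182)² = 33124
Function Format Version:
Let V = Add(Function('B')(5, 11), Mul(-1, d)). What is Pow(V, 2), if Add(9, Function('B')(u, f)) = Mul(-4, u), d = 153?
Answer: 33124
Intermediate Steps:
Function('B')(u, f) = Add(-9, Mul(-4, u))
V = -182 (V = Add(Add(-9, Mul(-4, 5)), Mul(-1, 153)) = Add(Add(-9, -20), -153) = Add(-29, -153) = -182)
Pow(V, 2) = Pow(-182, 2) = 33124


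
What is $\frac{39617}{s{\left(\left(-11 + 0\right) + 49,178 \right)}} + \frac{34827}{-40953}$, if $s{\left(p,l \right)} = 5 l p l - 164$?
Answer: $- \frac{69343000097}{82176235196} \approx -0.84383$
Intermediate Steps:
$s{\left(p,l \right)} = -164 + 5 p l^{2}$ ($s{\left(p,l \right)} = 5 l p l - 164 = 5 p l^{2} - 164 = -164 + 5 p l^{2}$)
$\frac{39617}{s{\left(\left(-11 + 0\right) + 49,178 \right)}} + \frac{34827}{-40953} = \frac{39617}{-164 + 5 \left(\left(-11 + 0\right) + 49\right) 178^{2}} + \frac{34827}{-40953} = \frac{39617}{-164 + 5 \left(-11 + 49\right) 31684} + 34827 \left(- \frac{1}{40953}\right) = \frac{39617}{-164 + 5 \cdot 38 \cdot 31684} - \frac{11609}{13651} = \frac{39617}{-164 + 6019960} - \frac{11609}{13651} = \frac{39617}{6019796} - \frac{11609}{13651} = - \frac{69343000097}{82176235196}$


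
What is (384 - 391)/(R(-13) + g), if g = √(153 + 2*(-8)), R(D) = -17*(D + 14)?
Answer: 119/152 + 7*√137/152 ≈ 1.3219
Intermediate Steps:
R(D) = -238 - 17*D (R(D) = -17*(14 + D) = -238 - 17*D)
g = √137 (g = √(153 - 16) = √137 ≈ 11.705)
(384 - 391)/(R(-13) + g) = (384 - 391)/((-238 - 17*(-13)) + √137) = -7/((-238 + 221) + √137) = -7/(-17 + √137)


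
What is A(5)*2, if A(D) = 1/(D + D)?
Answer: ⅕ ≈ 0.20000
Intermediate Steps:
A(D) = 1/(2*D)
A(5)*2 = ((½)/5)*2 = ((½)*(⅕))*2 = (⅒)*2 = ⅕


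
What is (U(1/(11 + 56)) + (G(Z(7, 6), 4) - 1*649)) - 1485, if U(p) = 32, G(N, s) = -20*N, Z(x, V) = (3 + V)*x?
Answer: -3362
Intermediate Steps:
Z(x, V) = x*(3 + V)
(U(1/(11 + 56)) + (G(Z(7, 6), 4) - 1*649)) - 1485 = (32 + (-140*(3 + 6) - 1*649)) - 1485 = (32 + (-140*9 - 649)) - 1485 = (32 + (-20*63 - 649)) - 1485 = (32 + (-1260 - 649)) - 1485 = (32 - 1909) - 1485 = -1877 - 1485 = -3362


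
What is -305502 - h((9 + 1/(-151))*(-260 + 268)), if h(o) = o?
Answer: -46141666/151 ≈ -3.0557e+5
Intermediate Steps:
-305502 - h((9 + 1/(-151))*(-260 + 268)) = -305502 - (9 + 1/(-151))*(-260 + 268) = -305502 - (9 - 1/151)*8 = -305502 - 1358*8/151 = -305502 - 1*10864/151 = -305502 - 10864/151 = -46141666/151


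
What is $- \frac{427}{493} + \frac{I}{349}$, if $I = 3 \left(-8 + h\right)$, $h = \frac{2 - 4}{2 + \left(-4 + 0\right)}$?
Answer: $- \frac{159376}{172057} \approx -0.9263$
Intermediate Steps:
$h = 1$ ($h = - \frac{2}{2 - 4} = - \frac{2}{-2} = \left(-2\right) \left(- \frac{1}{2}\right) = 1$)
$I = -21$ ($I = 3 \left(-8 + 1\right) = 3 \left(-7\right) = -21$)
$- \frac{427}{493} + \frac{I}{349} = - \frac{427}{493} - \frac{21}{349} = - \frac{159376}{172057}$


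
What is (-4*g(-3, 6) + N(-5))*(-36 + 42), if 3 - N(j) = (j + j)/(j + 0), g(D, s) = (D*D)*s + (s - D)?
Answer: -1506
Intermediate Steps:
g(D, s) = s - D + s*D² (g(D, s) = D²*s + (s - D) = s*D² + (s - D) = s - D + s*D²)
N(j) = 1 (N(j) = 3 - (j + j)/(j + 0) = 3 - 2*j/j = 3 - 1*2 = 3 - 2 = 1)
(-4*g(-3, 6) + N(-5))*(-36 + 42) = (-4*(6 - 1*(-3) + 6*(-3)²) + 1)*(-36 + 42) = (-4*(6 + 3 + 6*9) + 1)*6 = (-4*(6 + 3 + 54) + 1)*6 = (-4*63 + 1)*6 = (-252 + 1)*6 = -251*6 = -1506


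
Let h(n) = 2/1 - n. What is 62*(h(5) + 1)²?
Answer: 248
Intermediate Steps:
h(n) = 2 - n (h(n) = 2*1 - n = 2 - n)
62*(h(5) + 1)² = 62*((2 - 1*5) + 1)² = 62*((2 - 5) + 1)² = 62*(-3 + 1)² = 62*(-2)² = 62*4 = 248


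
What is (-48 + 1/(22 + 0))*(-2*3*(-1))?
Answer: -3165/11 ≈ -287.73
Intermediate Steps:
(-48 + 1/(22 + 0))*(-2*3*(-1)) = (-48 + 1/22)*(-6*(-1)) = (-48 + 1/22)*6 = -1055/22*6 = -3165/11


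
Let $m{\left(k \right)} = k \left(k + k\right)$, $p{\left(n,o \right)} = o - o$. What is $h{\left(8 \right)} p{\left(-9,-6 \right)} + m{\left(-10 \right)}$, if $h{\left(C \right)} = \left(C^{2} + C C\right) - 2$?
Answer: $200$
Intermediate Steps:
$p{\left(n,o \right)} = 0$
$m{\left(k \right)} = 2 k^{2}$ ($m{\left(k \right)} = k 2 k = 2 k^{2}$)
$h{\left(C \right)} = -2 + 2 C^{2}$ ($h{\left(C \right)} = \left(C^{2} + C^{2}\right) - 2 = 2 C^{2} - 2 = -2 + 2 C^{2}$)
$h{\left(8 \right)} p{\left(-9,-6 \right)} + m{\left(-10 \right)} = \left(-2 + 2 \cdot 8^{2}\right) 0 + 2 \left(-10\right)^{2} = \left(-2 + 2 \cdot 64\right) 0 + 2 \cdot 100 = \left(-2 + 128\right) 0 + 200 = 126 \cdot 0 + 200 = 0 + 200 = 200$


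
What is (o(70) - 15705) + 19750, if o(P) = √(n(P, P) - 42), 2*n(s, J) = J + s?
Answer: 4045 + 2*√7 ≈ 4050.3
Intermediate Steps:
n(s, J) = J/2 + s/2 (n(s, J) = (J + s)/2 = J/2 + s/2)
o(P) = √(-42 + P) (o(P) = √((P/2 + P/2) - 42) = √(P - 42) = √(-42 + P))
(o(70) - 15705) + 19750 = (√(-42 + 70) - 15705) + 19750 = (√28 - 15705) + 19750 = (2*√7 - 15705) + 19750 = (-15705 + 2*√7) + 19750 = 4045 + 2*√7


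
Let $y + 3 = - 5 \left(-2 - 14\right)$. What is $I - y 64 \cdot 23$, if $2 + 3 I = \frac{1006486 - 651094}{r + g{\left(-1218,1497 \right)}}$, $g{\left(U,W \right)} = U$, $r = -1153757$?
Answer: $- \frac{392731124542}{3464925} \approx -1.1334 \cdot 10^{5}$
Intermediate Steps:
$y = 77$ ($y = -3 - 5 \left(-2 - 14\right) = -3 - -80 = -3 + 80 = 77$)
$I = - \frac{2665342}{3464925}$ ($I = - \frac{2}{3} + \frac{\left(1006486 - 651094\right) \frac{1}{-1153757 - 1218}}{3} = - \frac{2}{3} + \frac{355392 \frac{1}{-1154975}}{3} = - \frac{2}{3} + \frac{355392 \left(- \frac{1}{1154975}\right)}{3} = - \frac{2}{3} + \frac{1}{3} \left(- \frac{355392}{1154975}\right) = - \frac{2}{3} - \frac{118464}{1154975} = - \frac{2665342}{3464925} \approx -0.76923$)
$I - y 64 \cdot 23 = - \frac{2665342}{3464925} - 77 \cdot 64 \cdot 23 = - \frac{2665342}{3464925} - 4928 \cdot 23 = - \frac{2665342}{3464925} - 113344 = - \frac{392731124542}{3464925}$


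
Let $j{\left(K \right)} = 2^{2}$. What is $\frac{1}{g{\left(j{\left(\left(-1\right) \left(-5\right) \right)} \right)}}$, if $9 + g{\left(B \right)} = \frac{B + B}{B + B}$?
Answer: $- \frac{1}{8} \approx -0.125$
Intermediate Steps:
$j{\left(K \right)} = 4$
$g{\left(B \right)} = -8$ ($g{\left(B \right)} = -9 + \frac{B + B}{B + B} = -9 + \frac{2 B}{2 B} = -9 + 2 B \frac{1}{2 B} = -9 + 1 = -8$)
$\frac{1}{g{\left(j{\left(\left(-1\right) \left(-5\right) \right)} \right)}} = \frac{1}{-8} = - \frac{1}{8}$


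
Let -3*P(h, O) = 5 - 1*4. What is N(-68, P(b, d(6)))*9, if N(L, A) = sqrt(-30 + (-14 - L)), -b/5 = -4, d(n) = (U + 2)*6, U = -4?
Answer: 18*sqrt(6) ≈ 44.091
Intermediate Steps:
d(n) = -12 (d(n) = (-4 + 2)*6 = -2*6 = -12)
b = 20 (b = -5*(-4) = 20)
P(h, O) = -1/3 (P(h, O) = -(5 - 1*4)/3 = -(5 - 4)/3 = -1/3*1 = -1/3)
N(L, A) = sqrt(-44 - L)
N(-68, P(b, d(6)))*9 = sqrt(-44 - 1*(-68))*9 = sqrt(-44 + 68)*9 = sqrt(24)*9 = (2*sqrt(6))*9 = 18*sqrt(6)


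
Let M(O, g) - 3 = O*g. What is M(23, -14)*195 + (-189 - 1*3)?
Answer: -62397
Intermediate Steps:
M(O, g) = 3 + O*g
M(23, -14)*195 + (-189 - 1*3) = (3 + 23*(-14))*195 + (-189 - 1*3) = (3 - 322)*195 + (-189 - 3) = -319*195 - 192 = -62205 - 192 = -62397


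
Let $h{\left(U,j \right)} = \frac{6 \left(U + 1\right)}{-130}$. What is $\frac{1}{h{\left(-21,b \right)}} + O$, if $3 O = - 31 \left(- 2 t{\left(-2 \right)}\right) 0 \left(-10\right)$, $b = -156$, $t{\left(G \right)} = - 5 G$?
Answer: $\frac{13}{12} \approx 1.0833$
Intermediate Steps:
$h{\left(U,j \right)} = - \frac{3}{65} - \frac{3 U}{65}$ ($h{\left(U,j \right)} = 6 \left(1 + U\right) \left(- \frac{1}{130}\right) = \left(6 + 6 U\right) \left(- \frac{1}{130}\right) = - \frac{3}{65} - \frac{3 U}{65}$)
$O = 0$ ($O = \frac{- 31 \left(- 2 \left(\left(-5\right) \left(-2\right)\right)\right) 0 \left(-10\right)}{3} = \frac{- 31 \left(\left(-2\right) 10\right) 0}{3} = \frac{\left(-31\right) \left(-20\right) 0}{3} = \frac{620 \cdot 0}{3} = \frac{1}{3} \cdot 0 = 0$)
$\frac{1}{h{\left(-21,b \right)}} + O = \frac{1}{- \frac{3}{65} - - \frac{63}{65}} + 0 = \frac{1}{- \frac{3}{65} + \frac{63}{65}} + 0 = \frac{1}{\frac{12}{13}} + 0 = \frac{13}{12} + 0 = \frac{13}{12}$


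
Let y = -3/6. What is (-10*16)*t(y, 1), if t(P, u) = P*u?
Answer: 80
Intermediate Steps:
y = -1/2 (y = -3*1/6 = -1/2 ≈ -0.50000)
(-10*16)*t(y, 1) = (-10*16)*(-1/2*1) = -160*(-1/2) = 80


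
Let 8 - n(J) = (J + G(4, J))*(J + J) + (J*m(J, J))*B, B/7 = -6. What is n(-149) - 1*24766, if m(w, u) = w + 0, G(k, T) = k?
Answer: 864474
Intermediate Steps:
B = -42 (B = 7*(-6) = -42)
m(w, u) = w
n(J) = 8 + 42*J² - 2*J*(4 + J) (n(J) = 8 - ((J + 4)*(J + J) + (J*J)*(-42)) = 8 - ((4 + J)*(2*J) + J²*(-42)) = 8 - (2*J*(4 + J) - 42*J²) = 8 - (-42*J² + 2*J*(4 + J)) = 8 + (42*J² - 2*J*(4 + J)) = 8 + 42*J² - 2*J*(4 + J))
n(-149) - 1*24766 = (8 - 8*(-149) + 40*(-149)²) - 1*24766 = (8 + 1192 + 40*22201) - 24766 = (8 + 1192 + 888040) - 24766 = 889240 - 24766 = 864474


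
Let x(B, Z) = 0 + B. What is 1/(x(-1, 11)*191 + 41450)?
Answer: 1/41259 ≈ 2.4237e-5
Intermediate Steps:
x(B, Z) = B
1/(x(-1, 11)*191 + 41450) = 1/(-1*191 + 41450) = 1/(-191 + 41450) = 1/41259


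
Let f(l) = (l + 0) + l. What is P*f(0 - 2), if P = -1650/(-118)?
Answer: -3300/59 ≈ -55.932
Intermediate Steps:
P = 825/59 (P = -1650*(-1/118) = 825/59 ≈ 13.983)
f(l) = 2*l (f(l) = l + l = 2*l)
P*f(0 - 2) = 825*(2*(0 - 2))/59 = 825*(2*(-2))/59 = (825/59)*(-4) = -3300/59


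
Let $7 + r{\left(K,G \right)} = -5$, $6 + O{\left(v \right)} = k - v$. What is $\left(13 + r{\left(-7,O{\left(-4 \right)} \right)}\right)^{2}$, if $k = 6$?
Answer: $1$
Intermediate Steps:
$O{\left(v \right)} = - v$ ($O{\left(v \right)} = -6 - \left(-6 + v\right) = - v$)
$r{\left(K,G \right)} = -12$ ($r{\left(K,G \right)} = -7 - 5 = -12$)
$\left(13 + r{\left(-7,O{\left(-4 \right)} \right)}\right)^{2} = \left(13 - 12\right)^{2} = 1^{2} = 1$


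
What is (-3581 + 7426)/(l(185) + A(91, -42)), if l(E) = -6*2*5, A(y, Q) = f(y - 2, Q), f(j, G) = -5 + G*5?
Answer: -769/55 ≈ -13.982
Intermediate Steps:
f(j, G) = -5 + 5*G
A(y, Q) = -5 + 5*Q
l(E) = -60 (l(E) = -12*5 = -60)
(-3581 + 7426)/(l(185) + A(91, -42)) = (-3581 + 7426)/(-60 + (-5 + 5*(-42))) = 3845/(-60 + (-5 - 210)) = 3845/(-60 - 215) = 3845/(-275) = 3845*(-1/275) = -769/55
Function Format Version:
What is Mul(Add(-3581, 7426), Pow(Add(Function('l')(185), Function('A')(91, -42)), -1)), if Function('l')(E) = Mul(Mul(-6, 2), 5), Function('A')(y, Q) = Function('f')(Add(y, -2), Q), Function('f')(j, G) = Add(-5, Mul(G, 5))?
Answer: Rational(-769, 55) ≈ -13.982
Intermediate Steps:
Function('f')(j, G) = Add(-5, Mul(5, G))
Function('A')(y, Q) = Add(-5, Mul(5, Q))
Function('l')(E) = -60 (Function('l')(E) = Mul(-12, 5) = -60)
Mul(Add(-3581, 7426), Pow(Add(Function('l')(185), Function('A')(91, -42)), -1)) = Mul(Add(-3581, 7426), Pow(Add(-60, Add(-5, Mul(5, -42))), -1)) = Mul(3845, Pow(Add(-60, Add(-5, -210)), -1)) = Mul(3845, Pow(Add(-60, -215), -1)) = Mul(3845, Pow(-275, -1)) = Mul(3845, Rational(-1, 275)) = Rational(-769, 55)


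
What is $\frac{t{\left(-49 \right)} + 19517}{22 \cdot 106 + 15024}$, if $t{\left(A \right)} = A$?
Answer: $\frac{4867}{4339} \approx 1.1217$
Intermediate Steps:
$\frac{t{\left(-49 \right)} + 19517}{22 \cdot 106 + 15024} = \frac{-49 + 19517}{22 \cdot 106 + 15024} = \frac{19468}{2332 + 15024} = \frac{19468}{17356} = 19468 \cdot \frac{1}{17356} = \frac{4867}{4339}$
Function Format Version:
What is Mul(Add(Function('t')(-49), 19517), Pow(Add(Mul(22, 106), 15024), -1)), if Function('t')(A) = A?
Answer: Rational(4867, 4339) ≈ 1.1217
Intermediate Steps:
Mul(Add(Function('t')(-49), 19517), Pow(Add(Mul(22, 106), 15024), -1)) = Mul(Add(-49, 19517), Pow(Add(Mul(22, 106), 15024), -1)) = Mul(19468, Pow(Add(2332, 15024), -1)) = Mul(19468, Pow(17356, -1)) = Mul(19468, Rational(1, 17356)) = Rational(4867, 4339)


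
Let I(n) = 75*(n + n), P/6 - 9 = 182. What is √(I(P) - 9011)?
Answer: √162889 ≈ 403.60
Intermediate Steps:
P = 1146 (P = 54 + 6*182 = 54 + 1092 = 1146)
I(n) = 150*n (I(n) = 75*(2*n) = 150*n)
√(I(P) - 9011) = √(150*1146 - 9011) = √(171900 - 9011) = √162889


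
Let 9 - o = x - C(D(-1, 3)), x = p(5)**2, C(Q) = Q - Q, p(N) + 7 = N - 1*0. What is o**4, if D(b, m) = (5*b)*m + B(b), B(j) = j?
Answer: 625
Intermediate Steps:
p(N) = -7 + N (p(N) = -7 + (N - 1*0) = -7 + (N + 0) = -7 + N)
D(b, m) = b + 5*b*m (D(b, m) = (5*b)*m + b = 5*b*m + b = b + 5*b*m)
C(Q) = 0
x = 4 (x = (-7 + 5)**2 = (-2)**2 = 4)
o = 5 (o = 9 - (4 - 1*0) = 9 - (4 + 0) = 9 - 1*4 = 9 - 4 = 5)
o**4 = 5**4 = 625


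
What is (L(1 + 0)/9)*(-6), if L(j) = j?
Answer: -⅔ ≈ -0.66667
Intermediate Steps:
(L(1 + 0)/9)*(-6) = ((1 + 0)/9)*(-6) = (1*(⅑))*(-6) = (⅑)*(-6) = -⅔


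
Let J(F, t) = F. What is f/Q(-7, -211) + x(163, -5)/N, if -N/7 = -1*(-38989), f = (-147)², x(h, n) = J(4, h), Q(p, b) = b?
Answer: -5897593951/57586753 ≈ -102.41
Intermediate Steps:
x(h, n) = 4
f = 21609
N = -272923 (N = -(-7)*(-38989) = -7*38989 = -272923)
f/Q(-7, -211) + x(163, -5)/N = 21609/(-211) + 4/(-272923) = 21609*(-1/211) + 4*(-1/272923) = -21609/211 - 4/272923 = -5897593951/57586753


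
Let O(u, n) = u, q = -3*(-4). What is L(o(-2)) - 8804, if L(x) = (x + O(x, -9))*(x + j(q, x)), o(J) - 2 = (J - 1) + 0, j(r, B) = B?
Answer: -8800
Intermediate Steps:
q = 12
o(J) = 1 + J (o(J) = 2 + ((J - 1) + 0) = 2 + ((-1 + J) + 0) = 2 + (-1 + J) = 1 + J)
L(x) = 4*x**2 (L(x) = (x + x)*(x + x) = (2*x)*(2*x) = 4*x**2)
L(o(-2)) - 8804 = 4*(1 - 2)**2 - 8804 = 4*(-1)**2 - 8804 = 4*1 - 8804 = 4 - 8804 = -8800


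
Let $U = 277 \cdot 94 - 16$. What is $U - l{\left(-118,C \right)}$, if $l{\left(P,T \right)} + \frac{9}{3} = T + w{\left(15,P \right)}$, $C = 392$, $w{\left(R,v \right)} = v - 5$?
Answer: $25756$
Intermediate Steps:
$w{\left(R,v \right)} = -5 + v$ ($w{\left(R,v \right)} = v - 5 = -5 + v$)
$l{\left(P,T \right)} = -8 + P + T$ ($l{\left(P,T \right)} = -3 + \left(T + \left(-5 + P\right)\right) = -3 + \left(-5 + P + T\right) = -8 + P + T$)
$U = 26022$ ($U = 26038 - 16 = 26022$)
$U - l{\left(-118,C \right)} = 26022 - \left(-8 - 118 + 392\right) = 26022 - 266 = 25756$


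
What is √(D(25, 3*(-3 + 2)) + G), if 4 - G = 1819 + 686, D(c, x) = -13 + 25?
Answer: I*√2489 ≈ 49.89*I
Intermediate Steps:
D(c, x) = 12
G = -2501 (G = 4 - (1819 + 686) = 4 - 1*2505 = 4 - 2505 = -2501)
√(D(25, 3*(-3 + 2)) + G) = √(12 - 2501) = √(-2489) = I*√2489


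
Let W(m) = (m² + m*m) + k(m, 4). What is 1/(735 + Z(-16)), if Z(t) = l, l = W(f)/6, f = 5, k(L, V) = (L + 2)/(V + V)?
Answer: 48/35687 ≈ 0.0013450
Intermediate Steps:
k(L, V) = (2 + L)/(2*V) (k(L, V) = (2 + L)/((2*V)) = (2 + L)*(1/(2*V)) = (2 + L)/(2*V))
W(m) = ¼ + 2*m² + m/8 (W(m) = (m² + m*m) + (½)*(2 + m)/4 = (m² + m²) + (½)*(¼)*(2 + m) = 2*m² + (¼ + m/8) = ¼ + 2*m² + m/8)
l = 407/48 (l = (¼ + 2*5² + (⅛)*5)/6 = (¼ + 2*25 + 5/8)*(⅙) = (¼ + 50 + 5/8)*(⅙) = (407/8)*(⅙) = 407/48 ≈ 8.4792)
Z(t) = 407/48
1/(735 + Z(-16)) = 1/(735 + 407/48) = 1/(35687/48) = 48/35687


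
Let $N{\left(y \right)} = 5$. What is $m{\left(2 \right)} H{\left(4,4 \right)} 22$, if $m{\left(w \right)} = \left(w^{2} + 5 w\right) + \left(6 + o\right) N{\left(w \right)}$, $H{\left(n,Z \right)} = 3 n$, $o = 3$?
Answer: $15576$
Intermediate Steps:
$m{\left(w \right)} = 45 + w^{2} + 5 w$ ($m{\left(w \right)} = \left(w^{2} + 5 w\right) + \left(6 + 3\right) 5 = \left(w^{2} + 5 w\right) + 9 \cdot 5 = \left(w^{2} + 5 w\right) + 45 = 45 + w^{2} + 5 w$)
$m{\left(2 \right)} H{\left(4,4 \right)} 22 = \left(45 + 2^{2} + 5 \cdot 2\right) 3 \cdot 4 \cdot 22 = \left(45 + 4 + 10\right) 12 \cdot 22 = 59 \cdot 12 \cdot 22 = 708 \cdot 22 = 15576$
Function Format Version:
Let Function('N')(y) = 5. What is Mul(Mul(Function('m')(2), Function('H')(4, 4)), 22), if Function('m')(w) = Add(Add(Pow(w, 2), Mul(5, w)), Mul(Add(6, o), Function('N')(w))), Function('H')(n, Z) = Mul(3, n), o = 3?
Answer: 15576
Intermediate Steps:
Function('m')(w) = Add(45, Pow(w, 2), Mul(5, w)) (Function('m')(w) = Add(Add(Pow(w, 2), Mul(5, w)), Mul(Add(6, 3), 5)) = Add(Add(Pow(w, 2), Mul(5, w)), Mul(9, 5)) = Add(Add(Pow(w, 2), Mul(5, w)), 45) = Add(45, Pow(w, 2), Mul(5, w)))
Mul(Mul(Function('m')(2), Function('H')(4, 4)), 22) = Mul(Mul(Add(45, Pow(2, 2), Mul(5, 2)), Mul(3, 4)), 22) = Mul(Mul(Add(45, 4, 10), 12), 22) = Mul(Mul(59, 12), 22) = Mul(708, 22) = 15576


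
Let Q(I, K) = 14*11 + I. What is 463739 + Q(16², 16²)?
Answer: 464149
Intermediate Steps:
Q(I, K) = 154 + I
463739 + Q(16², 16²) = 463739 + (154 + 16²) = 463739 + (154 + 256) = 463739 + 410 = 464149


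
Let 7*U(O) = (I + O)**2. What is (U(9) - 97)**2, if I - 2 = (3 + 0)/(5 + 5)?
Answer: 3039427161/490000 ≈ 6202.9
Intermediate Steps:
I = 23/10 (I = 2 + (3 + 0)/(5 + 5) = 2 + 3/10 = 23/10 ≈ 2.3000)
U(O) = (23/10 + O)**2/7
(U(9) - 97)**2 = ((23 + 10*9)**2/700 - 97)**2 = ((23 + 90)**2/700 - 97)**2 = ((1/700)*113**2 - 97)**2 = ((1/700)*12769 - 97)**2 = (12769/700 - 97)**2 = (-55131/700)**2 = 3039427161/490000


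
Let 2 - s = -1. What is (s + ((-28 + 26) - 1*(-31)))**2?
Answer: 1024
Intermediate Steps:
s = 3 (s = 2 - 1*(-1) = 2 + 1 = 3)
(s + ((-28 + 26) - 1*(-31)))**2 = (3 + ((-28 + 26) - 1*(-31)))**2 = (3 + (-2 + 31))**2 = (3 + 29)**2 = 32**2 = 1024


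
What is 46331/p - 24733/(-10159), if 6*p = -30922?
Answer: -1029632974/157068299 ≈ -6.5553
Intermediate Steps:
p = -15461/3 (p = (1/6)*(-30922) = -15461/3 ≈ -5153.7)
46331/p - 24733/(-10159) = 46331/(-15461/3) - 24733/(-10159) = 46331*(-3/15461) - 24733*(-1/10159) = -138993/15461 + 24733/10159 = -1029632974/157068299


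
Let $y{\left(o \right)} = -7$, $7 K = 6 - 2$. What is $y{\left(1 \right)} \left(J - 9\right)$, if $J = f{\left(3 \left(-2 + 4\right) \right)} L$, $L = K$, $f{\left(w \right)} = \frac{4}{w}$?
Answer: $\frac{181}{3} \approx 60.333$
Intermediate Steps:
$K = \frac{4}{7}$ ($K = \frac{6 - 2}{7} = \frac{1}{7} \cdot 4 = \frac{4}{7} \approx 0.57143$)
$L = \frac{4}{7} \approx 0.57143$
$J = \frac{8}{21}$ ($J = \frac{4}{3 \left(-2 + 4\right)} \frac{4}{7} = \frac{4}{3 \cdot 2} \cdot \frac{4}{7} = \frac{4}{6} \cdot \frac{4}{7} = 4 \cdot \frac{1}{6} \cdot \frac{4}{7} = \frac{2}{3} \cdot \frac{4}{7} = \frac{8}{21} \approx 0.38095$)
$y{\left(1 \right)} \left(J - 9\right) = - 7 \left(\frac{8}{21} - 9\right) = \left(-7\right) \left(- \frac{181}{21}\right) = \frac{181}{3}$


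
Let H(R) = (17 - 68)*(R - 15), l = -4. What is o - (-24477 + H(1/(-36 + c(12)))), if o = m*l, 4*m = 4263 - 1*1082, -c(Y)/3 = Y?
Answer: 492727/24 ≈ 20530.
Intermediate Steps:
c(Y) = -3*Y
m = 3181/4 (m = (4263 - 1*1082)/4 = (4263 - 1082)/4 = (¼)*3181 = 3181/4 ≈ 795.25)
H(R) = 765 - 51*R (H(R) = -51*(-15 + R) = 765 - 51*R)
o = -3181 (o = (3181/4)*(-4) = -3181)
o - (-24477 + H(1/(-36 + c(12)))) = -3181 - (-24477 + (765 - 51/(-36 - 3*12))) = -3181 - (-24477 + (765 - 51/(-36 - 36))) = -3181 - (-24477 + (765 - 51/(-72))) = -3181 - (-24477 + (765 - 51*(-1/72))) = -3181 - (-24477 + (765 + 17/24)) = -3181 - (-24477 + 18377/24) = -3181 - 1*(-569071/24) = -3181 + 569071/24 = 492727/24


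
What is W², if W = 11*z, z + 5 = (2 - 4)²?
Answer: 121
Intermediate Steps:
z = -1 (z = -5 + (2 - 4)² = -5 + (-2)² = -5 + 4 = -1)
W = -11 (W = 11*(-1) = -11)
W² = (-11)² = 121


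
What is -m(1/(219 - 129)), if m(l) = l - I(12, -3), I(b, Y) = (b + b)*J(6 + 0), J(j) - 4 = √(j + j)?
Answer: 8639/90 + 48*√3 ≈ 179.13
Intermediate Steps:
J(j) = 4 + √2*√j (J(j) = 4 + √(j + j) = 4 + √(2*j) = 4 + √2*√j)
I(b, Y) = 2*b*(4 + 2*√3) (I(b, Y) = (b + b)*(4 + √2*√(6 + 0)) = (2*b)*(4 + √2*√6) = (2*b)*(4 + 2*√3) = 2*b*(4 + 2*√3))
m(l) = -96 + l - 48*√3 (m(l) = l - 4*12*(2 + √3) = l - (96 + 48*√3) = l + (-96 - 48*√3) = -96 + l - 48*√3)
-m(1/(219 - 129)) = -(-96 + 1/(219 - 129) - 48*√3) = -(-96 + 1/90 - 48*√3) = -(-8639/90 - 48*√3) = 8639/90 + 48*√3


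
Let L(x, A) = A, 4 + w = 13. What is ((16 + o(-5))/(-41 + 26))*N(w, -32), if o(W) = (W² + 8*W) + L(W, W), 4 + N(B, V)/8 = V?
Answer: -384/5 ≈ -76.800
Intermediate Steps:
w = 9 (w = -4 + 13 = 9)
N(B, V) = -32 + 8*V
o(W) = W² + 9*W (o(W) = (W² + 8*W) + W = W² + 9*W)
((16 + o(-5))/(-41 + 26))*N(w, -32) = ((16 - 5*(9 - 5))/(-41 + 26))*(-32 + 8*(-32)) = ((16 - 5*4)/(-15))*(-32 - 256) = ((16 - 20)*(-1/15))*(-288) = -4*(-1/15)*(-288) = (4/15)*(-288) = -384/5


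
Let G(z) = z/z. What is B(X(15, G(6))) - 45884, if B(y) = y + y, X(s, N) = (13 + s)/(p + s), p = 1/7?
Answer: -2431656/53 ≈ -45880.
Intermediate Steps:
G(z) = 1
p = ⅐ ≈ 0.14286
X(s, N) = (13 + s)/(⅐ + s)
B(y) = 2*y
B(X(15, G(6))) - 45884 = 2*(7*(13 + 15)/(1 + 7*15)) - 45884 = 2*(7*28/(1 + 105)) - 45884 = 2*(7*28/106) - 45884 = 2*(7*(1/106)*28) - 45884 = 2*(98/53) - 45884 = 196/53 - 45884 = -2431656/53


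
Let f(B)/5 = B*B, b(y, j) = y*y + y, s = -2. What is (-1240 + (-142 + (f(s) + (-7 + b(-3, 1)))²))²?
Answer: 1042441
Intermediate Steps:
b(y, j) = y + y² (b(y, j) = y² + y = y + y²)
f(B) = 5*B² (f(B) = 5*(B*B) = 5*B²)
(-1240 + (-142 + (f(s) + (-7 + b(-3, 1)))²))² = (-1240 + (-142 + (5*(-2)² + (-7 - 3*(1 - 3)))²))² = (-1240 + (-142 + (5*4 + (-7 - 3*(-2)))²))² = (-1240 + (-142 + (20 + (-7 + 6))²))² = (-1240 + (-142 + (20 - 1)²))² = (-1240 + (-142 + 19²))² = (-1240 + (-142 + 361))² = (-1240 + 219)² = (-1021)² = 1042441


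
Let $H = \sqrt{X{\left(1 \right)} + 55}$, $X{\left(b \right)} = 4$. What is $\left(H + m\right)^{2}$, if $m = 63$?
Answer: $\left(63 + \sqrt{59}\right)^{2} \approx 4995.8$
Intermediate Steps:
$H = \sqrt{59}$ ($H = \sqrt{4 + 55} = \sqrt{59} \approx 7.6811$)
$\left(H + m\right)^{2} = \left(\sqrt{59} + 63\right)^{2} = \left(63 + \sqrt{59}\right)^{2}$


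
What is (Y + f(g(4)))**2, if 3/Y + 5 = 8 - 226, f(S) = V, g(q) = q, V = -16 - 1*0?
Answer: 12752041/49729 ≈ 256.43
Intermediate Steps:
V = -16 (V = -16 + 0 = -16)
f(S) = -16
Y = -3/223 (Y = 3/(-5 + (8 - 226)) = 3/(-5 - 218) = 3/(-223) = 3*(-1/223) = -3/223 ≈ -0.013453)
(Y + f(g(4)))**2 = (-3/223 - 16)**2 = (-3571/223)**2 = 12752041/49729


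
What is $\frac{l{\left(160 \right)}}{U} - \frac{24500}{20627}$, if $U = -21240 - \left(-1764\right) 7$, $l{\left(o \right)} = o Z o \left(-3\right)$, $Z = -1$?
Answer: $- \frac{150167300}{15284607} \approx -9.8247$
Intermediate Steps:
$l{\left(o \right)} = 3 o^{2}$ ($l{\left(o \right)} = o \left(- o\right) \left(-3\right) = - o^{2} \left(-3\right) = 3 o^{2}$)
$U = -8892$ ($U = -21240 - -12348 = -21240 + 12348 = -8892$)
$\frac{l{\left(160 \right)}}{U} - \frac{24500}{20627} = \frac{3 \cdot 160^{2}}{-8892} - \frac{24500}{20627} = 3 \cdot 25600 \left(- \frac{1}{8892}\right) - \frac{24500}{20627} = 76800 \left(- \frac{1}{8892}\right) - \frac{24500}{20627} = - \frac{6400}{741} - \frac{24500}{20627} = - \frac{150167300}{15284607}$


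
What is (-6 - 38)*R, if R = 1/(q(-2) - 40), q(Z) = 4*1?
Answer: 11/9 ≈ 1.2222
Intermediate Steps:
q(Z) = 4
R = -1/36 (R = 1/(4 - 40) = 1/(-36) = -1/36 ≈ -0.027778)
(-6 - 38)*R = (-6 - 38)*(-1/36) = -44*(-1/36) = 11/9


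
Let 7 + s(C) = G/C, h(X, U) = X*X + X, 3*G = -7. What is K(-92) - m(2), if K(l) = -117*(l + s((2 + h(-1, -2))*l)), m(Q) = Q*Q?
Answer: 2130263/184 ≈ 11578.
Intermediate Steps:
G = -7/3 (G = (⅓)*(-7) = -7/3 ≈ -2.3333)
m(Q) = Q²
h(X, U) = X + X² (h(X, U) = X² + X = X + X²)
s(C) = -7 - 7/(3*C)
K(l) = 819 - 117*l + 273/(2*l) (K(l) = -117*(l + (-7 - 7*1/(l*(2 - (1 - 1)))/3)) = -117*(l + (-7 - 7*1/(l*(2 - 1*0))/3)) = -117*(l + (-7 - 7*1/(l*(2 + 0))/3)) = -117*(l + (-7 - 7*1/(2*l)/3)) = -117*(l + (-7 - 7/(6*l))) = -117*(-7 + l - 7/(6*l)) = 819 - 117*l + 273/(2*l))
K(-92) - m(2) = (819 - 117*(-92) + (273/2)/(-92)) - 1*2² = (819 + 10764 + (273/2)*(-1/92)) - 1*4 = (819 + 10764 - 273/184) - 4 = 2130999/184 - 4 = 2130263/184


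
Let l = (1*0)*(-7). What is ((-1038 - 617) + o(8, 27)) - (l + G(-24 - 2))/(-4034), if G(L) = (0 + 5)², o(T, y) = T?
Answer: -6643973/4034 ≈ -1647.0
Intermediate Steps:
l = 0 (l = 0*(-7) = 0)
G(L) = 25 (G(L) = 5² = 25)
((-1038 - 617) + o(8, 27)) - (l + G(-24 - 2))/(-4034) = ((-1038 - 617) + 8) - (0 + 25)/(-4034) = (-1655 + 8) - 25*(-1)/4034 = -1647 - 1*(-25/4034) = -1647 + 25/4034 = -6643973/4034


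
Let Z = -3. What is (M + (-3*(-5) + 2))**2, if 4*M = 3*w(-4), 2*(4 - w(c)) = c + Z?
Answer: 32761/64 ≈ 511.89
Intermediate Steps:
w(c) = 11/2 - c/2 (w(c) = 4 - (c - 3)/2 = 4 - (-3 + c)/2 = 4 + (3/2 - c/2) = 11/2 - c/2)
M = 45/8 (M = (3*(11/2 - 1/2*(-4)))/4 = (3*(11/2 + 2))/4 = (3*(15/2))/4 = (1/4)*(45/2) = 45/8 ≈ 5.6250)
(M + (-3*(-5) + 2))**2 = (45/8 + (-3*(-5) + 2))**2 = (45/8 + (15 + 2))**2 = (45/8 + 17)**2 = (181/8)**2 = 32761/64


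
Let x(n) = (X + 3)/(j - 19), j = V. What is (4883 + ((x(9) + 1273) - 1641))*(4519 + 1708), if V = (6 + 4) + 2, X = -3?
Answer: 28114905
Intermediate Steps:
V = 12 (V = 10 + 2 = 12)
j = 12
x(n) = 0 (x(n) = (-3 + 3)/(12 - 19) = 0/(-7) = 0*(-⅐) = 0)
(4883 + ((x(9) + 1273) - 1641))*(4519 + 1708) = (4883 + ((0 + 1273) - 1641))*(4519 + 1708) = (4883 + (1273 - 1641))*6227 = (4883 - 368)*6227 = 4515*6227 = 28114905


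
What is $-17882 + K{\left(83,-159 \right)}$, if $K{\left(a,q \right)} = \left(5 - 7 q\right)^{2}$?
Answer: $1232042$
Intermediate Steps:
$-17882 + K{\left(83,-159 \right)} = -17882 + \left(-5 + 7 \left(-159\right)\right)^{2} = -17882 + \left(-5 - 1113\right)^{2} = -17882 + \left(-1118\right)^{2} = -17882 + 1249924 = 1232042$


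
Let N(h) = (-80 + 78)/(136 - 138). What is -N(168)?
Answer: -1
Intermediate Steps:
N(h) = 1 (N(h) = -2/(-2) = -2*(-1/2) = 1)
-N(168) = -1*1 = -1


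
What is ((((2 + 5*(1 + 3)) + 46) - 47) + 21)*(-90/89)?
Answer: -3780/89 ≈ -42.472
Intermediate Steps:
((((2 + 5*(1 + 3)) + 46) - 47) + 21)*(-90/89) = ((((2 + 5*4) + 46) - 47) + 21)*(-90*1/89) = ((((2 + 20) + 46) - 47) + 21)*(-90/89) = (((22 + 46) - 47) + 21)*(-90/89) = ((68 - 47) + 21)*(-90/89) = (21 + 21)*(-90/89) = 42*(-90/89) = -3780/89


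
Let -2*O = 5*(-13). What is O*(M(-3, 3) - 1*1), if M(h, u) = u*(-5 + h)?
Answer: -1625/2 ≈ -812.50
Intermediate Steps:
O = 65/2 (O = -5*(-13)/2 = -1/2*(-65) = 65/2 ≈ 32.500)
O*(M(-3, 3) - 1*1) = 65*(3*(-5 - 3) - 1*1)/2 = 65*(3*(-8) - 1)/2 = 65*(-24 - 1)/2 = (65/2)*(-25) = -1625/2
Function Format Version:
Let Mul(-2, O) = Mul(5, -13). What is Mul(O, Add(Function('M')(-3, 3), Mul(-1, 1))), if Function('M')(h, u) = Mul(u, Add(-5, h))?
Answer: Rational(-1625, 2) ≈ -812.50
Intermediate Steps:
O = Rational(65, 2) (O = Mul(Rational(-1, 2), Mul(5, -13)) = Mul(Rational(-1, 2), -65) = Rational(65, 2) ≈ 32.500)
Mul(O, Add(Function('M')(-3, 3), Mul(-1, 1))) = Mul(Rational(65, 2), Add(Mul(3, Add(-5, -3)), Mul(-1, 1))) = Mul(Rational(65, 2), Add(Mul(3, -8), -1)) = Mul(Rational(65, 2), Add(-24, -1)) = Mul(Rational(65, 2), -25) = Rational(-1625, 2)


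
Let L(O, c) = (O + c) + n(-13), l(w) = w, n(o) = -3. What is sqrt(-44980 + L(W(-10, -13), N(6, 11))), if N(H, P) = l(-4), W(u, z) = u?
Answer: I*sqrt(44997) ≈ 212.13*I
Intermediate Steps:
N(H, P) = -4
L(O, c) = -3 + O + c (L(O, c) = (O + c) - 3 = -3 + O + c)
sqrt(-44980 + L(W(-10, -13), N(6, 11))) = sqrt(-44980 + (-3 - 10 - 4)) = sqrt(-44980 - 17) = sqrt(-44997) = I*sqrt(44997)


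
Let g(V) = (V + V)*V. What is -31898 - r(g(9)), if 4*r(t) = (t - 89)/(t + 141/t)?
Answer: -561087791/17590 ≈ -31898.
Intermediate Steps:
g(V) = 2*V**2 (g(V) = (2*V)*V = 2*V**2)
r(t) = (-89 + t)/(4*(t + 141/t)) (r(t) = ((t - 89)/(t + 141/t))/4 = ((-89 + t)/(t + 141/t))/4 = (-89 + t)/(4*(t + 141/t)))
-31898 - r(g(9)) = -31898 - 2*9**2*(-89 + 2*9**2)/(4*(141 + (2*9**2)**2)) = -31898 - 2*81*(-89 + 2*81)/(4*(141 + (2*81)**2)) = -31898 - 162*(-89 + 162)/(4*(141 + 162**2)) = -31898 - 162*73/(4*(141 + 26244)) = -31898 - 162*73/(4*26385) = -31898 - 1*1971/17590 = -31898 - 1971/17590 = -561087791/17590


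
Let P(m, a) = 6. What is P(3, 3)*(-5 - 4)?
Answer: -54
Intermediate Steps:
P(3, 3)*(-5 - 4) = 6*(-5 - 4) = 6*(-9) = -54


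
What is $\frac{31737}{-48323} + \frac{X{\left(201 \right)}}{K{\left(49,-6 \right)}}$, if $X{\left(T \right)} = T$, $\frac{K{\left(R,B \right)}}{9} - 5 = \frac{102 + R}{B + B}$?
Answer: $- \frac{15838631}{4397393} \approx -3.6018$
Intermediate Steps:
$K{\left(R,B \right)} = 45 + \frac{9 \left(102 + R\right)}{2 B}$ ($K{\left(R,B \right)} = 45 + 9 \frac{102 + R}{B + B} = 45 + 9 \frac{102 + R}{2 B} = 45 + \frac{9 \left(102 + R\right)}{2 B}$)
$\frac{31737}{-48323} + \frac{X{\left(201 \right)}}{K{\left(49,-6 \right)}} = \frac{31737}{-48323} + \frac{201}{\frac{9}{2} \frac{1}{-6} \left(102 + 49 + 10 \left(-6\right)\right)} = 31737 \left(- \frac{1}{48323}\right) + \frac{201}{\frac{9}{2} \left(- \frac{1}{6}\right) \left(102 + 49 - 60\right)} = - \frac{31737}{48323} + \frac{201}{\frac{9}{2} \left(- \frac{1}{6}\right) 91} = - \frac{31737}{48323} + \frac{201}{- \frac{273}{4}} = - \frac{31737}{48323} + 201 \left(- \frac{4}{273}\right) = - \frac{31737}{48323} - \frac{268}{91} = - \frac{15838631}{4397393}$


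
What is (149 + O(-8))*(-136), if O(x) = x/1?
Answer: -19176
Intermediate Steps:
O(x) = x (O(x) = x*1 = x)
(149 + O(-8))*(-136) = (149 - 8)*(-136) = 141*(-136) = -19176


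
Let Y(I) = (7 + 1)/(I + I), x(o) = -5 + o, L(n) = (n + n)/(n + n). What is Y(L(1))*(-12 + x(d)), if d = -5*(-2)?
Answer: -28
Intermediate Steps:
d = 10
L(n) = 1 (L(n) = (2*n)/((2*n)) = (2*n)*(1/(2*n)) = 1)
Y(I) = 4/I (Y(I) = 8/((2*I)) = 8*(1/(2*I)) = 4/I)
Y(L(1))*(-12 + x(d)) = (4/1)*(-12 + (-5 + 10)) = (4*1)*(-12 + 5) = 4*(-7) = -28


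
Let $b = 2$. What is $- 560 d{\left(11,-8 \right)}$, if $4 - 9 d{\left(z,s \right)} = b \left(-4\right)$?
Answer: $- \frac{2240}{3} \approx -746.67$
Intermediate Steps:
$d{\left(z,s \right)} = \frac{4}{3}$ ($d{\left(z,s \right)} = \frac{4}{9} - \frac{2 \left(-4\right)}{9} = \frac{4}{9} - - \frac{8}{9} = \frac{4}{9} + \frac{8}{9} = \frac{4}{3}$)
$- 560 d{\left(11,-8 \right)} = \left(-560\right) \frac{4}{3} = - \frac{2240}{3}$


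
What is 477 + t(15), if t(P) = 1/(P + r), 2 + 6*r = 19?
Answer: 51045/107 ≈ 477.06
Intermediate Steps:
r = 17/6 (r = -⅓ + (⅙)*19 = -⅓ + 19/6 = 17/6 ≈ 2.8333)
t(P) = 1/(17/6 + P) (t(P) = 1/(P + 17/6) = 1/(17/6 + P))
477 + t(15) = 477 + 6/(17 + 6*15) = 477 + 6/(17 + 90) = 477 + 6/107 = 51045/107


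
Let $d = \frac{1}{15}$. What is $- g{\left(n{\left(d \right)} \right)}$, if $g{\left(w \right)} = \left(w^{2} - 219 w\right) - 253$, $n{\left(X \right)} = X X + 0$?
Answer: $\frac{12857399}{50625} \approx 253.97$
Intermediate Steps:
$d = \frac{1}{15} \approx 0.066667$
$n{\left(X \right)} = X^{2}$ ($n{\left(X \right)} = X^{2} + 0 = X^{2}$)
$g{\left(w \right)} = -253 + w^{2} - 219 w$
$- g{\left(n{\left(d \right)} \right)} = - (-253 + \left(\left(\frac{1}{15}\right)^{2}\right)^{2} - \frac{219}{225}) = - (-253 + \left(\frac{1}{225}\right)^{2} - \frac{73}{75}) = - (-253 + \frac{1}{50625} - \frac{73}{75}) = \left(-1\right) \left(- \frac{12857399}{50625}\right) = \frac{12857399}{50625}$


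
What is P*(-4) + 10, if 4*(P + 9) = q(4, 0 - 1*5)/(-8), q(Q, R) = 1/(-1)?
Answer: 367/8 ≈ 45.875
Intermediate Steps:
q(Q, R) = -1 (q(Q, R) = 1*(-1) = -1)
P = -287/32 (P = -9 + (-1/(-8))/4 = -9 + (-1*(-⅛))/4 = -9 + (¼)*(⅛) = -9 + 1/32 = -287/32 ≈ -8.9688)
P*(-4) + 10 = -287/32*(-4) + 10 = 287/8 + 10 = 367/8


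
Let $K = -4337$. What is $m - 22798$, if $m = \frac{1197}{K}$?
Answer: $- \frac{98876123}{4337} \approx -22798.0$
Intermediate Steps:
$m = - \frac{1197}{4337}$ ($m = \frac{1197}{-4337} = 1197 \left(- \frac{1}{4337}\right) = - \frac{1197}{4337} \approx -0.276$)
$m - 22798 = - \frac{1197}{4337} - 22798 = - \frac{98876123}{4337}$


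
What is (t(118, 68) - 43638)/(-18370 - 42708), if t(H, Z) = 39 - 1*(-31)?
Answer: 21784/30539 ≈ 0.71332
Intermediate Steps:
t(H, Z) = 70 (t(H, Z) = 39 + 31 = 70)
(t(118, 68) - 43638)/(-18370 - 42708) = (70 - 43638)/(-18370 - 42708) = -43568/(-61078) = -43568*(-1/61078) = 21784/30539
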